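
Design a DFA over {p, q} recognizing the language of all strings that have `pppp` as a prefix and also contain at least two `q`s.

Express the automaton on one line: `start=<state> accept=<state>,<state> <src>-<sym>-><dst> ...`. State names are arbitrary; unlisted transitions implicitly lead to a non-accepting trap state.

Build one automaton per condition and run them in lockstep. The first has 6 states tracking whether the input so far still matches the prefix `pppp`; the second has 4 states tracking the count of `q`s, saturating at 3. A product state is a pair (one from each), accepting exactly when both do.
With 11 states:
       p  q 
>  A   B  C 
   B   D  C 
   C   C  E 
   D   F  C 
   E   E  G 
   F   H  C 
   G   G  G 
   H   H  I 
   I   I  J 
 * J   J  K 
 * K   K  K 
(> = start, * = accepting)

start=A accept=J,K A-p->B A-q->C B-p->D B-q->C C-p->C C-q->E D-p->F D-q->C E-p->E E-q->G F-p->H F-q->C G-p->G G-q->G H-p->H H-q->I I-p->I I-q->J J-p->J J-q->K K-p->K K-q->K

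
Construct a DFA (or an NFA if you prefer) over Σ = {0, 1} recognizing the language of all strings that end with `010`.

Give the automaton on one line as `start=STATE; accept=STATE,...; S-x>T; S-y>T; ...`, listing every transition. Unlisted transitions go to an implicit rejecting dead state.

Let each state record the length of the longest suffix of the input read so far that is also a prefix of `010`. s1 means the last symbol is `0`; s2 means the last 2 symbols are `01`; s3 means the last 3 symbols are `010`. Accept only at s3, where the string currently ends in `010`.
With 4 states:
        0   1  
>  s0   s1  s0 
   s1   s1  s2 
   s2   s3  s0 
 * s3   s1  s2 
(> = start, * = accepting)

start=s0; accept=s3; s0-0>s1; s0-1>s0; s1-0>s1; s1-1>s2; s2-0>s3; s2-1>s0; s3-0>s1; s3-1>s2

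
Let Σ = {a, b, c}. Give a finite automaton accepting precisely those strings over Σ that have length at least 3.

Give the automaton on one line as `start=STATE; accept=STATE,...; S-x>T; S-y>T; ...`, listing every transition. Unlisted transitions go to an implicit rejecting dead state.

start=q0; accept=q3,q4; q0-a>q1; q0-b>q1; q0-c>q1; q1-a>q2; q1-b>q2; q1-c>q2; q2-a>q3; q2-b>q3; q2-c>q3; q3-a>q4; q3-b>q4; q3-c>q4; q4-a>q4; q4-b>q4; q4-c>q4

Count input length up to 4: every symbol moves from q0 toward q4, which means 'more than 3' and absorbs. Accept from {q3, q4}.
        a   b   c  
>  q0   q1  q1  q1 
   q1   q2  q2  q2 
   q2   q3  q3  q3 
 * q3   q4  q4  q4 
 * q4   q4  q4  q4 
(> = start, * = accepting)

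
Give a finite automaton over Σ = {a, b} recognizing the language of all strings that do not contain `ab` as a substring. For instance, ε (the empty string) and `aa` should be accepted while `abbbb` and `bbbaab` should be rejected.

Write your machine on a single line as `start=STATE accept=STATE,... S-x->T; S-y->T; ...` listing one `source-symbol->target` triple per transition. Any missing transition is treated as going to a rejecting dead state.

start=s0; accept=s0,s1; s0-a->s1; s0-b->s0; s1-a->s1; s1-b->s2; s2-a->s2; s2-b->s2

This is the complement of 'contains `ab`'. Use the same substring-matching states — s0 through s2 holding how much of `ab` has just been matched — but flip the accepting set: everything except the trap s2 accepts.
A 3-state machine:
        a   b  
>* s0   s1  s0 
 * s1   s1  s2 
   s2   s2  s2 
(> = start, * = accepting)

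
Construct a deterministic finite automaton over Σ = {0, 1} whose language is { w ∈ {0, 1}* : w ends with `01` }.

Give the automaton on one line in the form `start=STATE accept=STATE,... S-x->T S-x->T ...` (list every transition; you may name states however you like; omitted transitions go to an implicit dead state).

Let each state record the length of the longest suffix of the input read so far that is also a prefix of `01`. S1 means the last symbol is `0`; S2 means the last 2 symbols are `01`. Accept only at S2, where the string currently ends in `01`.
With 3 states:
        0   1  
>  S0   S1  S0 
   S1   S1  S2 
 * S2   S1  S0 
(> = start, * = accepting)

start=S0 accept=S2 S0-0->S1 S0-1->S0 S1-0->S1 S1-1->S2 S2-0->S1 S2-1->S0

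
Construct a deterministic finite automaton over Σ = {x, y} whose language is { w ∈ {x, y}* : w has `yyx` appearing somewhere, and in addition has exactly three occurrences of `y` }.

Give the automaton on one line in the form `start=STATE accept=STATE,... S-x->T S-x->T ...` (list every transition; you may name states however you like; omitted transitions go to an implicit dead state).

start=q0 accept=q8 q0-x->q0 q0-y->q1 q1-x->q2 q1-y->q3 q2-x->q2 q2-y->q4 q3-x->q5 q3-y->q6 q4-x->q7 q4-y->q6 q5-x->q5 q5-y->q8 q6-x->q8 q6-y->q9 q7-x->q7 q7-y->q10 q8-x->q8 q8-y->q11 q9-x->q11 q9-y->q9 q10-x->q12 q10-y->q9 q11-x->q11 q11-y->q11 q12-x->q12 q12-y->q13 q13-x->q14 q13-y->q9 q14-x->q14 q14-y->q13

Build one automaton per condition and run them in lockstep. The first has 4 states tracking whether and how much of `yyx` has been seen; the second has 5 states tracking the count of `y`s, saturating at 4. A product state is a pair (one from each), accepting exactly when both do.
A 15-state machine:
          x    y  
>  q0     q0   q1 
   q1     q2   q3 
   q2     q2   q4 
   q3     q5   q6 
   q4     q7   q6 
   q5     q5   q8 
   q6     q8   q9 
   q7     q7  q10 
 * q8     q8  q11 
   q9    q11   q9 
   q10   q12   q9 
   q11   q11  q11 
   q12   q12  q13 
   q13   q14   q9 
   q14   q14  q13 
(> = start, * = accepting)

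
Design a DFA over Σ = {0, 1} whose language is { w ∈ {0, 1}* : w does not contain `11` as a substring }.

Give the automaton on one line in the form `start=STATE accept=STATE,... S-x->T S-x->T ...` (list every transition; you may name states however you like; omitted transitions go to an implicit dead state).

Track partial matches of the forbidden pattern `11`. State q2 is a dead state reached once `11` has occurred; every other state accepts. q0 means no part of `11` is currently matched.
3 states suffice.
        0   1  
>* q0   q0  q1 
 * q1   q0  q2 
   q2   q2  q2 
(> = start, * = accepting)

start=q0 accept=q0,q1 q0-0->q0 q0-1->q1 q1-0->q0 q1-1->q2 q2-0->q2 q2-1->q2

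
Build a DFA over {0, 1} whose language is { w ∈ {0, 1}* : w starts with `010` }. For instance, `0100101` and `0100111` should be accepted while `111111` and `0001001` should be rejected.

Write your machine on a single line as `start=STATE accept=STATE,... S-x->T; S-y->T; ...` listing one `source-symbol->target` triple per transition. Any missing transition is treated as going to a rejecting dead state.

start=A; accept=D; A-0->B; A-1->E; B-0->E; B-1->C; C-0->D; C-1->E; D-0->D; D-1->D; E-0->E; E-1->E

Walk along `010` while the input agrees: from A take `0` to B, and so on. Any deviation drops to the rejecting sink E. Once D is reached the prefix is confirmed and every continuation is accepted.
5 states suffice.
       0  1 
>  A   B  E 
   B   E  C 
   C   D  E 
 * D   D  D 
   E   E  E 
(> = start, * = accepting)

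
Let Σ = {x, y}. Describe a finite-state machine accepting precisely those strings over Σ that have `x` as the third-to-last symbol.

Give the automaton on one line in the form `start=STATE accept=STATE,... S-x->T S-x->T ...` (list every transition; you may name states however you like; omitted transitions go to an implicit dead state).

start=S0 accept=S7,S8,S9,S10 S0-x->S1 S0-y->S2 S1-x->S3 S1-y->S4 S2-x->S5 S2-y->S6 S3-x->S7 S3-y->S8 S4-x->S9 S4-y->S10 S5-x->S11 S5-y->S12 S6-x->S13 S6-y->S14 S7-x->S7 S7-y->S8 S8-x->S9 S8-y->S10 S9-x->S11 S9-y->S12 S10-x->S13 S10-y->S14 S11-x->S7 S11-y->S8 S12-x->S9 S12-y->S10 S13-x->S11 S13-y->S12 S14-x->S13 S14-y->S14

A DFA must remember the last 3 symbols (since which symbol is third-to-last isn't known until the input ends). Use one state per possible window of the last ≤3 symbols; accept from those whose window starts with `x`.
With 15 states:
          x    y  
>  S0     S1   S2 
   S1     S3   S4 
   S2     S5   S6 
   S3     S7   S8 
   S4     S9  S10 
   S5    S11  S12 
   S6    S13  S14 
 * S7     S7   S8 
 * S8     S9  S10 
 * S9    S11  S12 
 * S10   S13  S14 
   S11    S7   S8 
   S12    S9  S10 
   S13   S11  S12 
   S14   S13  S14 
(> = start, * = accepting)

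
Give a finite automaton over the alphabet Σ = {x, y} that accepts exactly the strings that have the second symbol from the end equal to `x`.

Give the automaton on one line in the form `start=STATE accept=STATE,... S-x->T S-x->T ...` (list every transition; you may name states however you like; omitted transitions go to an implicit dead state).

Because acceptance depends on a position counted from the end, the machine has to buffer the most recent 2 symbols. Make each state the string of the last up-to-2 symbols read; on input `x` shift the window left and append `x`. Accept when the buffered window has length 2 and begins with `x`.
7 states suffice.
        x   y  
>  s0   s1  s2 
   s1   s3  s4 
   s2   s5  s6 
 * s3   s3  s4 
 * s4   s5  s6 
   s5   s3  s4 
   s6   s5  s6 
(> = start, * = accepting)

start=s0 accept=s3,s4 s0-x->s1 s0-y->s2 s1-x->s3 s1-y->s4 s2-x->s5 s2-y->s6 s3-x->s3 s3-y->s4 s4-x->s5 s4-y->s6 s5-x->s3 s5-y->s4 s6-x->s5 s6-y->s6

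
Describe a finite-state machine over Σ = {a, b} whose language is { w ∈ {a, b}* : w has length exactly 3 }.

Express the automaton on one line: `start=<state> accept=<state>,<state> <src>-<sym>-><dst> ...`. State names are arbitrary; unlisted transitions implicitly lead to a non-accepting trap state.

Count input length up to 4: every symbol moves from q0 toward q4, which means 'more than 3' and absorbs. Accept from {q3}.
        a   b  
>  q0   q1  q1 
   q1   q2  q2 
   q2   q3  q3 
 * q3   q4  q4 
   q4   q4  q4 
(> = start, * = accepting)

start=q0 accept=q3 q0-a->q1 q0-b->q1 q1-a->q2 q1-b->q2 q2-a->q3 q2-b->q3 q3-a->q4 q3-b->q4 q4-a->q4 q4-b->q4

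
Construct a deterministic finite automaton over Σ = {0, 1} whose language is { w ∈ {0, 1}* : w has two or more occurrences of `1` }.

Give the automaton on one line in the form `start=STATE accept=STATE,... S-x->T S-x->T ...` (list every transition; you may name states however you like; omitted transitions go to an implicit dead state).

start=A accept=C,D A-0->A A-1->B B-0->B B-1->C C-0->C C-1->D D-0->D D-1->D

Only the number of `1`s matters, and only up to 3. Make a chain A → B → C → D advanced by each `1` (with D absorbing); every other symbol self-loops. The accepting set is {C, D}.
A 4-state machine:
       0  1 
>  A   A  B 
   B   B  C 
 * C   C  D 
 * D   D  D 
(> = start, * = accepting)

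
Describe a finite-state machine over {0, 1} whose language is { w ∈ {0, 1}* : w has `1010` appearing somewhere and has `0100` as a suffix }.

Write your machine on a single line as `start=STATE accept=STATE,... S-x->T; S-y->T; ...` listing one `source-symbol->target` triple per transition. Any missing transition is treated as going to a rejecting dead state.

Build one automaton per condition and run them in lockstep. The first has 5 states tracking whether and how much of `1010` has been seen; the second has 5 states tracking how much of the suffix `0100` has currently been matched. A product state is a pair (one from each), accepting exactly when both do.
          0    1  
>  s0     s1   s2 
   s1     s1   s3 
   s2     s4   s2 
   s3     s5   s2 
   s4     s1   s6 
   s5     s7   s6 
   s6     s8   s2 
   s7     s1   s3 
   s8     s9  s10 
 * s9    s11  s10 
   s10    s8  s12 
   s11   s11  s10 
   s12   s11  s12 
(> = start, * = accepting)

start=s0; accept=s9; s0-0->s1; s0-1->s2; s1-0->s1; s1-1->s3; s2-0->s4; s2-1->s2; s3-0->s5; s3-1->s2; s4-0->s1; s4-1->s6; s5-0->s7; s5-1->s6; s6-0->s8; s6-1->s2; s7-0->s1; s7-1->s3; s8-0->s9; s8-1->s10; s9-0->s11; s9-1->s10; s10-0->s8; s10-1->s12; s11-0->s11; s11-1->s10; s12-0->s11; s12-1->s12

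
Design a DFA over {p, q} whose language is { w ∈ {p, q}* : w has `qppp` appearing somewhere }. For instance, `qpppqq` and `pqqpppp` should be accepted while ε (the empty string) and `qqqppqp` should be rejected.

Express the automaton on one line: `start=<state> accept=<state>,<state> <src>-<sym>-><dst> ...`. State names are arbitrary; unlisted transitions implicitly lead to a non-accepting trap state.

start=S0 accept=S4 S0-p->S0 S0-q->S1 S1-p->S2 S1-q->S1 S2-p->S3 S2-q->S1 S3-p->S4 S3-q->S1 S4-p->S4 S4-q->S4

Track how much of `qppp` has been matched so far: state S0 is no progress, S4 is the absorbing accept state reached once `qppp` has occurred. Intermediate states record partial matches; on a mismatch, fall back to the longest reusable overlap.
A 5-state machine:
        p   q  
>  S0   S0  S1 
   S1   S2  S1 
   S2   S3  S1 
   S3   S4  S1 
 * S4   S4  S4 
(> = start, * = accepting)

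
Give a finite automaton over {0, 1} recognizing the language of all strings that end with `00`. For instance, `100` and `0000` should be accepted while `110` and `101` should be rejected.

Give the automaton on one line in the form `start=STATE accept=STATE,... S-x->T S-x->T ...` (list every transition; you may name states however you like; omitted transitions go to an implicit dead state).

Let each state record the length of the longest suffix of the input read so far that is also a prefix of `00`. B means the last symbol is `0`; C means the last 2 symbols are `00`. Accept only at C, where the string currently ends in `00`.
With 3 states:
       0  1 
>  A   B  A 
   B   C  A 
 * C   C  A 
(> = start, * = accepting)

start=A accept=C A-0->B A-1->A B-0->C B-1->A C-0->C C-1->A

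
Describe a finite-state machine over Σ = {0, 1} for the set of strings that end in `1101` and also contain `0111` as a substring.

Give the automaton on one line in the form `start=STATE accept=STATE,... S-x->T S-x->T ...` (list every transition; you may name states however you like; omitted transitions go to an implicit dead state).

start=A accept=H A-0->B A-1->A B-0->B B-1->C C-0->B C-1->D D-0->B D-1->E E-0->F E-1->E F-0->G F-1->H G-0->G G-1->I H-0->G H-1->E I-0->G I-1->E

Handle the two conditions separately and then intersect. The first has 5 states tracking how much of the suffix `1101` has currently been matched; the second has 5 states tracking whether and how much of `0111` has been seen. A product state is a pair (one from each), accepting exactly when both do. Minimizing collapses redundant product states.
A 9-state machine:
       0  1 
>  A   B  A 
   B   B  C 
   C   B  D 
   D   B  E 
   E   F  E 
   F   G  H 
   G   G  I 
 * H   G  E 
   I   G  E 
(> = start, * = accepting)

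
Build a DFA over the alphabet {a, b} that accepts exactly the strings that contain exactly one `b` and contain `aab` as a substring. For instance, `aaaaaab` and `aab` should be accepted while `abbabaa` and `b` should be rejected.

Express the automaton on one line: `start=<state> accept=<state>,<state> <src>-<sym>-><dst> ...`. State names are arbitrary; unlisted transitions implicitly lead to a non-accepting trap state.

start=S0 accept=S6 S0-a->S1 S0-b->S2 S1-a->S3 S1-b->S2 S2-a->S4 S2-b->S5 S3-a->S3 S3-b->S6 S4-a->S7 S4-b->S5 S5-a->S8 S5-b->S5 S6-a->S6 S6-b->S9 S7-a->S7 S7-b->S9 S8-a->S10 S8-b->S5 S9-a->S9 S9-b->S9 S10-a->S10 S10-b->S9

Build one automaton per condition and run them in lockstep. One (3 states) tracks the count of `b`s, saturating at 2; the other (4 states) tracks whether and how much of `aab` has been seen. Each combined state is a pair, one component from each; accept when both components accept.
With 11 states:
          a    b  
>  S0     S1   S2 
   S1     S3   S2 
   S2     S4   S5 
   S3     S3   S6 
   S4     S7   S5 
   S5     S8   S5 
 * S6     S6   S9 
   S7     S7   S9 
   S8    S10   S5 
   S9     S9   S9 
   S10   S10   S9 
(> = start, * = accepting)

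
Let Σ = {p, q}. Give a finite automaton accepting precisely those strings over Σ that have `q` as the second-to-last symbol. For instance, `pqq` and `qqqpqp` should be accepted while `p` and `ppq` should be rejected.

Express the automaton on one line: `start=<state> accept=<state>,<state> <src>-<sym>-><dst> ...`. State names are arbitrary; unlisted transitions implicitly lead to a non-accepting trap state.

start=s0 accept=s5,s6 s0-p->s1 s0-q->s2 s1-p->s3 s1-q->s4 s2-p->s5 s2-q->s6 s3-p->s3 s3-q->s4 s4-p->s5 s4-q->s6 s5-p->s3 s5-q->s4 s6-p->s5 s6-q->s6

A DFA must remember the last 2 symbols (since which symbol is second-to-last isn't known until the input ends). Use one state per possible window of the last ≤2 symbols; accept from those whose window starts with `q`.
        p   q  
>  s0   s1  s2 
   s1   s3  s4 
   s2   s5  s6 
   s3   s3  s4 
   s4   s5  s6 
 * s5   s3  s4 
 * s6   s5  s6 
(> = start, * = accepting)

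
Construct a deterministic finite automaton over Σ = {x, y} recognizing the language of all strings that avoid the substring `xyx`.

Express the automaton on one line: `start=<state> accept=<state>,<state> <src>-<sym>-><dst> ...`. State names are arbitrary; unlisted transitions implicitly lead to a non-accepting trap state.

start=s0 accept=s0,s1,s2 s0-x->s1 s0-y->s0 s1-x->s1 s1-y->s2 s2-x->s3 s2-y->s0 s3-x->s3 s3-y->s3

This is the complement of 'contains `xyx`'. Use the same substring-matching states — s0 through s3 holding how much of `xyx` has just been matched — but flip the accepting set: everything except the trap s3 accepts.
        x   y  
>* s0   s1  s0 
 * s1   s1  s2 
 * s2   s3  s0 
   s3   s3  s3 
(> = start, * = accepting)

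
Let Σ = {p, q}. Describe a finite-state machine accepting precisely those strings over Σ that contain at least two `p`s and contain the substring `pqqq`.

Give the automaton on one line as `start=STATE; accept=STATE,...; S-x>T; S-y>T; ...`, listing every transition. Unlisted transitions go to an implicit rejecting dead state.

start=S0; accept=S8; S0-p>S1; S0-q>S0; S1-p>S2; S1-q>S3; S2-p>S2; S2-q>S4; S3-p>S2; S3-q>S5; S4-p>S2; S4-q>S6; S5-p>S2; S5-q>S7; S6-p>S2; S6-q>S8; S7-p>S8; S7-q>S7; S8-p>S8; S8-q>S8

Handle the two conditions separately and then intersect. The first has 4 states tracking the count of `p`s, saturating at 3; the second has 5 states tracking whether and how much of `pqqq` has been seen. A product state is a pair (one from each), accepting exactly when both do. Minimizing collapses redundant product states.
With 9 states:
        p   q  
>  S0   S1  S0 
   S1   S2  S3 
   S2   S2  S4 
   S3   S2  S5 
   S4   S2  S6 
   S5   S2  S7 
   S6   S2  S8 
   S7   S8  S7 
 * S8   S8  S8 
(> = start, * = accepting)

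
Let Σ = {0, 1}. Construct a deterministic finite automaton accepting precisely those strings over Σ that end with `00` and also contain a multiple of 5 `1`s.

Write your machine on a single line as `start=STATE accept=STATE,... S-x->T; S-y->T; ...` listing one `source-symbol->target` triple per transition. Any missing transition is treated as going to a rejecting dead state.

Build one automaton per condition and run them in lockstep. One (3 states) tracks how much of the suffix `00` has currently been matched; the other (5 states) tracks the count of `1`s modulo 5. Each combined state is a pair, one component from each; accept when both components accept.
A 15-state machine:
       0  1 
>  A   B  C 
   B   D  C 
   C   E  F 
 * D   D  C 
   E   G  F 
   F   H  I 
   G   G  F 
   H   J  I 
   I   K  L 
   J   J  I 
   K   M  L 
   L   N  A 
   M   M  L 
   N   O  A 
   O   O  A 
(> = start, * = accepting)

start=A; accept=D; A-0->B; A-1->C; B-0->D; B-1->C; C-0->E; C-1->F; D-0->D; D-1->C; E-0->G; E-1->F; F-0->H; F-1->I; G-0->G; G-1->F; H-0->J; H-1->I; I-0->K; I-1->L; J-0->J; J-1->I; K-0->M; K-1->L; L-0->N; L-1->A; M-0->M; M-1->L; N-0->O; N-1->A; O-0->O; O-1->A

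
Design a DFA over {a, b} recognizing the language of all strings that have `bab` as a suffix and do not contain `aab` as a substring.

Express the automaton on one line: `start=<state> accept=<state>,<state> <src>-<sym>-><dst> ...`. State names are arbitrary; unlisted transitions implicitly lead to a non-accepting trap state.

start=s0 accept=s5 s0-a->s1 s0-b->s2 s1-a->s3 s1-b->s2 s2-a->s4 s2-b->s2 s3-a->s3 s3-b->s3 s4-a->s3 s4-b->s5 s5-a->s4 s5-b->s2

Build one automaton per condition and run them in lockstep. The first has 4 states tracking how much of the suffix `bab` has currently been matched; the second has 4 states tracking partial matches of the forbidden pattern `aab`. A product state is a pair (one from each), accepting exactly when both do. Minimizing collapses redundant product states.
With 6 states:
        a   b  
>  s0   s1  s2 
   s1   s3  s2 
   s2   s4  s2 
   s3   s3  s3 
   s4   s3  s5 
 * s5   s4  s2 
(> = start, * = accepting)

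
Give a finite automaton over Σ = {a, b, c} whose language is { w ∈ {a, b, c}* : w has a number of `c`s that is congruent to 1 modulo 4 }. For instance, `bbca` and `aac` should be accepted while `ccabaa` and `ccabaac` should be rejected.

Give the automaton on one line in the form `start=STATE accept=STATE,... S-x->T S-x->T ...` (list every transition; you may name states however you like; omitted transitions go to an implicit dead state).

Keep the running count of `c`s modulo 4: each `c` advances along the cycle S0 → S1 → S2 → S3 → S0 while other symbols loop. Accept at S1.
A 4-state machine:
        a   b   c  
>  S0   S0  S0  S1 
 * S1   S1  S1  S2 
   S2   S2  S2  S3 
   S3   S3  S3  S0 
(> = start, * = accepting)

start=S0 accept=S1 S0-a->S0 S0-b->S0 S0-c->S1 S1-a->S1 S1-b->S1 S1-c->S2 S2-a->S2 S2-b->S2 S2-c->S3 S3-a->S3 S3-b->S3 S3-c->S0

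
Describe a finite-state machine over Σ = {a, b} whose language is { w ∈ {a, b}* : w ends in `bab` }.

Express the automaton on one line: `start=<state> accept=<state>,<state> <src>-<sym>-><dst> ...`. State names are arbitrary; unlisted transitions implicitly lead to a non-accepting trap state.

start=q0 accept=q3 q0-a->q0 q0-b->q1 q1-a->q2 q1-b->q1 q2-a->q0 q2-b->q3 q3-a->q2 q3-b->q1

Remember how much of `bab` the current input suffix matches. State q0 means no match yet; q1 means the last symbol is `b`; q2 means the last 2 symbols are `ba`; q3 means the last 3 symbols are `bab`. Only q3 accepts. On a mismatch, fall back to the longest proper suffix that is still a prefix of `bab`.
4 states suffice.
        a   b  
>  q0   q0  q1 
   q1   q2  q1 
   q2   q0  q3 
 * q3   q2  q1 
(> = start, * = accepting)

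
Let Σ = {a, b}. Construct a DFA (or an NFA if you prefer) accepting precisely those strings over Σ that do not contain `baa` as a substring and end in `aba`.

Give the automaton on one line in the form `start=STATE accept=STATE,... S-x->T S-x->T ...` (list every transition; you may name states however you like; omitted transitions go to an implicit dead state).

start=q0 accept=q5 q0-a->q1 q0-b->q2 q1-a->q1 q1-b->q3 q2-a->q4 q2-b->q2 q3-a->q5 q3-b->q2 q4-a->q6 q4-b->q3 q5-a->q6 q5-b->q3 q6-a->q6 q6-b->q6

Handle the two conditions separately and then intersect. One (4 states) tracks partial matches of the forbidden pattern `baa`; the other (4 states) tracks how much of the suffix `aba` has currently been matched. Each combined state is a pair, one component from each; accept when both components accept. After merging equivalent states the machine shrinks.
A 7-state machine:
        a   b  
>  q0   q1  q2 
   q1   q1  q3 
   q2   q4  q2 
   q3   q5  q2 
   q4   q6  q3 
 * q5   q6  q3 
   q6   q6  q6 
(> = start, * = accepting)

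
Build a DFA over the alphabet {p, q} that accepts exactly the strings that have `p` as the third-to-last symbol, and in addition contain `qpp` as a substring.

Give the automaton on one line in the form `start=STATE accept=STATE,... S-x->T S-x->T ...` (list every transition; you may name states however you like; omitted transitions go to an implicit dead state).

start=S0 accept=S4,S5,S6,S7 S0-p->S0 S0-q->S1 S1-p->S2 S1-q->S1 S2-p->S3 S2-q->S1 S3-p->S4 S3-q->S5 S4-p->S4 S4-q->S5 S5-p->S6 S5-q->S7 S6-p->S3 S6-q->S8 S7-p->S9 S7-q->S10 S8-p->S6 S8-q->S7 S9-p->S3 S9-q->S8 S10-p->S9 S10-q->S10

Handle the two conditions separately and then intersect. One (15 states) tracks the last 3 symbols read; the other (4 states) tracks whether and how much of `qpp` has been seen. Each combined state is a pair, one component from each; accept when both components accept. After merging equivalent states the machine shrinks.
With 11 states:
          p    q  
>  S0     S0   S1 
   S1     S2   S1 
   S2     S3   S1 
   S3     S4   S5 
 * S4     S4   S5 
 * S5     S6   S7 
 * S6     S3   S8 
 * S7     S9  S10 
   S8     S6   S7 
   S9     S3   S8 
   S10    S9  S10 
(> = start, * = accepting)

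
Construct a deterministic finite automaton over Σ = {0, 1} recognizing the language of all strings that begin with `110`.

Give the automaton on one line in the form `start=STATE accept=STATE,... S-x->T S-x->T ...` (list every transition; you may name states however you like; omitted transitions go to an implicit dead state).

Walk along `110` while the input agrees: from A take `1` to B, and so on. Any deviation drops to the rejecting sink E. Once D is reached the prefix is confirmed and every continuation is accepted.
5 states suffice.
       0  1 
>  A   E  B 
   B   E  C 
   C   D  E 
 * D   D  D 
   E   E  E 
(> = start, * = accepting)

start=A accept=D A-0->E A-1->B B-0->E B-1->C C-0->D C-1->E D-0->D D-1->D E-0->E E-1->E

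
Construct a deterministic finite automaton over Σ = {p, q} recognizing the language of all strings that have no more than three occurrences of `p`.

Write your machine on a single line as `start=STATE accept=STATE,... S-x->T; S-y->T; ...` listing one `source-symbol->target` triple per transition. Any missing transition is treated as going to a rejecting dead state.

Only the number of `p`s matters, and only up to 4. Make a chain S0 → S1 → S2 → S3 → S4 advanced by each `p` (with S4 absorbing); every other symbol self-loops. The accepting set is {S0, S1, S2, S3}.
With 5 states:
        p   q  
>* S0   S1  S0 
 * S1   S2  S1 
 * S2   S3  S2 
 * S3   S4  S3 
   S4   S4  S4 
(> = start, * = accepting)

start=S0; accept=S0,S1,S2,S3; S0-p->S1; S0-q->S0; S1-p->S2; S1-q->S1; S2-p->S3; S2-q->S2; S3-p->S4; S3-q->S3; S4-p->S4; S4-q->S4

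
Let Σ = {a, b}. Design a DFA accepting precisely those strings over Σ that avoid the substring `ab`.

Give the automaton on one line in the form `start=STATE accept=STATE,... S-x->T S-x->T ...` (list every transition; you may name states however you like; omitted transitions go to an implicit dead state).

start=q0 accept=q0,q1 q0-a->q1 q0-b->q0 q1-a->q1 q1-b->q2 q2-a->q2 q2-b->q2

Track partial matches of the forbidden pattern `ab`. State q2 is a dead state reached once `ab` has occurred; every other state accepts. q0 means no part of `ab` is currently matched.
3 states suffice.
        a   b  
>* q0   q1  q0 
 * q1   q1  q2 
   q2   q2  q2 
(> = start, * = accepting)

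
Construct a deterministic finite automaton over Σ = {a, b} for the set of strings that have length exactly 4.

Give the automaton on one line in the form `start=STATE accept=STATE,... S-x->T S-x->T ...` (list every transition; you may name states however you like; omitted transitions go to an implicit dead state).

start=q0 accept=q4 q0-a->q1 q0-b->q1 q1-a->q2 q1-b->q2 q2-a->q3 q2-b->q3 q3-a->q4 q3-b->q4 q4-a->q5 q4-b->q5 q5-a->q5 q5-b->q5

Count input length up to 5: every symbol moves from q0 toward q5, which means 'more than 4' and absorbs. Accept from {q4}.
With 6 states:
        a   b  
>  q0   q1  q1 
   q1   q2  q2 
   q2   q3  q3 
   q3   q4  q4 
 * q4   q5  q5 
   q5   q5  q5 
(> = start, * = accepting)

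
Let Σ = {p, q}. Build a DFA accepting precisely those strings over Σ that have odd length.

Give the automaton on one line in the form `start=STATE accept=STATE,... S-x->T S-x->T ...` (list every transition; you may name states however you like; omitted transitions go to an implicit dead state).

start=s0 accept=s1 s0-p->s1 s0-q->s1 s1-p->s0 s1-q->s0

Only the length mod 2 matters, so use a 2-cycle: from any state, every input symbol moves to the next state, wrapping s1 back to s0. Mark s1 accepting.
2 states suffice.
        p   q  
>  s0   s1  s1 
 * s1   s0  s0 
(> = start, * = accepting)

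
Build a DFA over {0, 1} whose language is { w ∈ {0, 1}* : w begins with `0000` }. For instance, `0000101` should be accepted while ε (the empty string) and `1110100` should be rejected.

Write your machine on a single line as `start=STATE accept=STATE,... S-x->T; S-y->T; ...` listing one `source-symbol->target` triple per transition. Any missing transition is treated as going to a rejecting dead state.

start=q0; accept=q4; q0-0->q1; q0-1->q5; q1-0->q2; q1-1->q5; q2-0->q3; q2-1->q5; q3-0->q4; q3-1->q5; q4-0->q4; q4-1->q4; q5-0->q5; q5-1->q5

Walk along `0000` while the input agrees: from q0 take `0` to q1, and so on. Any deviation drops to the rejecting sink q5. Once q4 is reached the prefix is confirmed and every continuation is accepted.
        0   1  
>  q0   q1  q5 
   q1   q2  q5 
   q2   q3  q5 
   q3   q4  q5 
 * q4   q4  q4 
   q5   q5  q5 
(> = start, * = accepting)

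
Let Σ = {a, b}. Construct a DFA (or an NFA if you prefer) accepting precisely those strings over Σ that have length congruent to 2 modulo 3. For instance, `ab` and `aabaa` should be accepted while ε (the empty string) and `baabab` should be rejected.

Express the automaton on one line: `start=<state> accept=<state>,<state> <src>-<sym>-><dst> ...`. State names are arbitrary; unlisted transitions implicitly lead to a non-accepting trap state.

Only the length mod 3 matters, so use a 3-cycle: from any state, every input symbol moves to the next state, wrapping S2 back to S0. Mark S2 accepting.
3 states suffice.
        a   b  
>  S0   S1  S1 
   S1   S2  S2 
 * S2   S0  S0 
(> = start, * = accepting)

start=S0 accept=S2 S0-a->S1 S0-b->S1 S1-a->S2 S1-b->S2 S2-a->S0 S2-b->S0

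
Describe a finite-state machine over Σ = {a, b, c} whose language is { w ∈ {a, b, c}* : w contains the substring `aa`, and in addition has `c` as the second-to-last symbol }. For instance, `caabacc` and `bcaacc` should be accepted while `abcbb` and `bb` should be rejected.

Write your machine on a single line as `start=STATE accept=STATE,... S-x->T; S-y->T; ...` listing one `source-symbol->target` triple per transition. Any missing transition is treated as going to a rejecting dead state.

start=q0; accept=q18,q19,q20; q0-a->q1; q0-b->q2; q0-c->q3; q1-a->q4; q1-b->q5; q1-c->q6; q2-a->q7; q2-b->q8; q2-c->q9; q3-a->q10; q3-b->q11; q3-c->q12; q4-a->q4; q4-b->q13; q4-c->q14; q5-a->q7; q5-b->q8; q5-c->q9; q6-a->q10; q6-b->q11; q6-c->q12; q7-a->q4; q7-b->q5; q7-c->q6; q8-a->q7; q8-b->q8; q8-c->q9; q9-a->q10; q9-b->q11; q9-c->q12; q10-a->q4; q10-b->q5; q10-c->q6; q11-a->q7; q11-b->q8; q11-c->q9; q12-a->q10; q12-b->q11; q12-c->q12; q13-a->q15; q13-b->q16; q13-c->q17; q14-a->q18; q14-b->q19; q14-c->q20; q15-a->q4; q15-b->q13; q15-c->q14; q16-a->q15; q16-b->q16; q16-c->q17; q17-a->q18; q17-b->q19; q17-c->q20; q18-a->q4; q18-b->q13; q18-c->q14; q19-a->q15; q19-b->q16; q19-c->q17; q20-a->q18; q20-b->q19; q20-c->q20

Run two small machines in parallel and take their product. One (3 states) tracks whether and how much of `aa` has been seen; the other (13 states) tracks the last 2 symbols read. Each combined state is a pair, one component from each; accept when both components accept.
A 21-state machine:
          a    b    c  
>  q0     q1   q2   q3 
   q1     q4   q5   q6 
   q2     q7   q8   q9 
   q3    q10  q11  q12 
   q4     q4  q13  q14 
   q5     q7   q8   q9 
   q6    q10  q11  q12 
   q7     q4   q5   q6 
   q8     q7   q8   q9 
   q9    q10  q11  q12 
   q10    q4   q5   q6 
   q11    q7   q8   q9 
   q12   q10  q11  q12 
   q13   q15  q16  q17 
   q14   q18  q19  q20 
   q15    q4  q13  q14 
   q16   q15  q16  q17 
   q17   q18  q19  q20 
 * q18    q4  q13  q14 
 * q19   q15  q16  q17 
 * q20   q18  q19  q20 
(> = start, * = accepting)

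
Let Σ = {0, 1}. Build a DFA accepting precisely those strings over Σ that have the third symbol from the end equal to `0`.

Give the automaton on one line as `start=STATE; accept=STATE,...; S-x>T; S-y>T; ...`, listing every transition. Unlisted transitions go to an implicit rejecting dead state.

start=q0; accept=q7,q8,q9,q10; q0-0>q1; q0-1>q2; q1-0>q3; q1-1>q4; q2-0>q5; q2-1>q6; q3-0>q7; q3-1>q8; q4-0>q9; q4-1>q10; q5-0>q11; q5-1>q12; q6-0>q13; q6-1>q14; q7-0>q7; q7-1>q8; q8-0>q9; q8-1>q10; q9-0>q11; q9-1>q12; q10-0>q13; q10-1>q14; q11-0>q7; q11-1>q8; q12-0>q9; q12-1>q10; q13-0>q11; q13-1>q12; q14-0>q13; q14-1>q14

A DFA must remember the last 3 symbols (since which symbol is third-to-last isn't known until the input ends). Use one state per possible window of the last ≤3 symbols; accept from those whose window starts with `0`.
15 states suffice.
          0    1  
>  q0     q1   q2 
   q1     q3   q4 
   q2     q5   q6 
   q3     q7   q8 
   q4     q9  q10 
   q5    q11  q12 
   q6    q13  q14 
 * q7     q7   q8 
 * q8     q9  q10 
 * q9    q11  q12 
 * q10   q13  q14 
   q11    q7   q8 
   q12    q9  q10 
   q13   q11  q12 
   q14   q13  q14 
(> = start, * = accepting)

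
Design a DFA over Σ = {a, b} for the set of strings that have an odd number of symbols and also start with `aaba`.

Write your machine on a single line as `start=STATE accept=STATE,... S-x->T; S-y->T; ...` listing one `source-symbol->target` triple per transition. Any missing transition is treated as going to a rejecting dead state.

Run two small machines in parallel and take their product. The first has 2 states tracking the input length modulo 2; the second has 6 states tracking whether the input so far still matches the prefix `aaba`. A product state is a pair (one from each), accepting exactly when both do. Equivalent product states are then merged.
        a   b  
>  s0   s1  s2 
   s1   s3  s2 
   s2   s2  s2 
   s3   s2  s4 
   s4   s5  s2 
   s5   s6  s6 
 * s6   s5  s5 
(> = start, * = accepting)

start=s0; accept=s6; s0-a->s1; s0-b->s2; s1-a->s3; s1-b->s2; s2-a->s2; s2-b->s2; s3-a->s2; s3-b->s4; s4-a->s5; s4-b->s2; s5-a->s6; s5-b->s6; s6-a->s5; s6-b->s5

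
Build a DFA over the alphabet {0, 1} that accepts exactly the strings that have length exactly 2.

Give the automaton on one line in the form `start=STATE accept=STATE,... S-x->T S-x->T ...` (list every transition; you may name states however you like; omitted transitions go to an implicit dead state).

We only need to distinguish lengths 0, 1, …, 2, and '>2'. Chain A → B → C → D on every symbol, with D looping. Accepting states: {C}.
With 4 states:
       0  1 
>  A   B  B 
   B   C  C 
 * C   D  D 
   D   D  D 
(> = start, * = accepting)

start=A accept=C A-0->B A-1->B B-0->C B-1->C C-0->D C-1->D D-0->D D-1->D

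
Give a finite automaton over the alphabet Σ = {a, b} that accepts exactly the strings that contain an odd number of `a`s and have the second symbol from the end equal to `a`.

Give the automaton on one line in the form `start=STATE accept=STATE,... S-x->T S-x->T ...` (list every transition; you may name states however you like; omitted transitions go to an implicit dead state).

Handle the two conditions separately and then intersect. The first has 2 states tracking the count of `a`s modulo 2; the second has 7 states tracking the last 2 symbols read. A product state is a pair (one from each), accepting exactly when both do. After merging equivalent states the machine shrinks.
A 6-state machine:
        a   b  
>  s0   s1  s0 
   s1   s2  s3 
   s2   s4  s0 
 * s3   s2  s5 
 * s4   s2  s3 
   s5   s2  s5 
(> = start, * = accepting)

start=s0 accept=s3,s4 s0-a->s1 s0-b->s0 s1-a->s2 s1-b->s3 s2-a->s4 s2-b->s0 s3-a->s2 s3-b->s5 s4-a->s2 s4-b->s3 s5-a->s2 s5-b->s5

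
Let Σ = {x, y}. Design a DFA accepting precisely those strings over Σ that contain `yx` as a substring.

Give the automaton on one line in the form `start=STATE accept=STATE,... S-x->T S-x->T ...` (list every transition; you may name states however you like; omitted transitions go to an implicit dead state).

start=A accept=C A-x->A A-y->B B-x->C B-y->B C-x->C C-y->C

States A..B record the length of the longest prefix of `yx` that matches the current input suffix. Reaching C means `yx` has been seen, and we stay there forever. Accept from C.
With 3 states:
       x  y 
>  A   A  B 
   B   C  B 
 * C   C  C 
(> = start, * = accepting)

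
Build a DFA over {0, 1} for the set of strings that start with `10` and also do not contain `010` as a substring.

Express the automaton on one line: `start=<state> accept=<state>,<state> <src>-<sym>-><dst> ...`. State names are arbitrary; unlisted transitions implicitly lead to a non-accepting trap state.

Handle the two conditions separately and then intersect. The first has 4 states tracking whether the input so far still matches the prefix `10`; the second has 4 states tracking partial matches of the forbidden pattern `010`. A product state is a pair (one from each), accepting exactly when both do. Equivalent product states are then merged.
With 6 states:
        0   1  
>  q0   q1  q2 
   q1   q1  q1 
   q2   q3  q1 
 * q3   q3  q4 
 * q4   q1  q5 
 * q5   q3  q5 
(> = start, * = accepting)

start=q0 accept=q3,q4,q5 q0-0->q1 q0-1->q2 q1-0->q1 q1-1->q1 q2-0->q3 q2-1->q1 q3-0->q3 q3-1->q4 q4-0->q1 q4-1->q5 q5-0->q3 q5-1->q5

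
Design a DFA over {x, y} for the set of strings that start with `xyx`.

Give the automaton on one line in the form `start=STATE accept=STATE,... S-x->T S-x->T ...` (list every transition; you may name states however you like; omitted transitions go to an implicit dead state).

Walk along `xyx` while the input agrees: from s0 take `x` to s1, and so on. Any deviation drops to the rejecting sink s4. Once s3 is reached the prefix is confirmed and every continuation is accepted.
A 5-state machine:
        x   y  
>  s0   s1  s4 
   s1   s4  s2 
   s2   s3  s4 
 * s3   s3  s3 
   s4   s4  s4 
(> = start, * = accepting)

start=s0 accept=s3 s0-x->s1 s0-y->s4 s1-x->s4 s1-y->s2 s2-x->s3 s2-y->s4 s3-x->s3 s3-y->s3 s4-x->s4 s4-y->s4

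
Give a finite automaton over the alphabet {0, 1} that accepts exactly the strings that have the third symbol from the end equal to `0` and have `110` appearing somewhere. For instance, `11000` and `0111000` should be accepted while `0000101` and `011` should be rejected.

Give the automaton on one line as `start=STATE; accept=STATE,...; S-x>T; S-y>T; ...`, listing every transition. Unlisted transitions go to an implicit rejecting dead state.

Handle the two conditions separately and then intersect. One (15 states) tracks the last 3 symbols read; the other (4 states) tracks whether and how much of `110` has been seen. Each combined state is a pair, one component from each; accept when both components accept.
A 22-state machine:
          0    1  
>  s0     s1   s2 
   s1     s3   s4 
   s2     s5   s6 
   s3     s7   s8 
   s4     s9  s10 
   s5    s11  s12 
   s6    s13  s14 
   s7     s7   s8 
   s8     s9  s10 
   s9    s11  s12 
   s10   s13  s14 
   s11    s7   s8 
   s12    s9  s10 
   s13   s15  s16 
   s14   s13  s14 
   s15   s17  s18 
   s16   s19  s20 
 * s17   s17  s18 
 * s18   s19  s20 
 * s19   s15  s16 
 * s20   s13  s21 
   s21   s13  s21 
(> = start, * = accepting)

start=s0; accept=s17,s18,s19,s20; s0-0>s1; s0-1>s2; s1-0>s3; s1-1>s4; s2-0>s5; s2-1>s6; s3-0>s7; s3-1>s8; s4-0>s9; s4-1>s10; s5-0>s11; s5-1>s12; s6-0>s13; s6-1>s14; s7-0>s7; s7-1>s8; s8-0>s9; s8-1>s10; s9-0>s11; s9-1>s12; s10-0>s13; s10-1>s14; s11-0>s7; s11-1>s8; s12-0>s9; s12-1>s10; s13-0>s15; s13-1>s16; s14-0>s13; s14-1>s14; s15-0>s17; s15-1>s18; s16-0>s19; s16-1>s20; s17-0>s17; s17-1>s18; s18-0>s19; s18-1>s20; s19-0>s15; s19-1>s16; s20-0>s13; s20-1>s21; s21-0>s13; s21-1>s21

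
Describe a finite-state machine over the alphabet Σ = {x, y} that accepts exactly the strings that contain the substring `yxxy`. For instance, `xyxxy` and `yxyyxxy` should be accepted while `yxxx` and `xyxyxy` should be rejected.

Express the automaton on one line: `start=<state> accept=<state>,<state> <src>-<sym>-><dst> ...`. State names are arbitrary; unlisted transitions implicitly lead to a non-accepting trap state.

start=q0 accept=q4 q0-x->q0 q0-y->q1 q1-x->q2 q1-y->q1 q2-x->q3 q2-y->q1 q3-x->q0 q3-y->q4 q4-x->q4 q4-y->q4

States q0..q3 record the length of the longest prefix of `yxxy` that matches the current input suffix. Reaching q4 means `yxxy` has been seen, and we stay there forever. Accept from q4.
        x   y  
>  q0   q0  q1 
   q1   q2  q1 
   q2   q3  q1 
   q3   q0  q4 
 * q4   q4  q4 
(> = start, * = accepting)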